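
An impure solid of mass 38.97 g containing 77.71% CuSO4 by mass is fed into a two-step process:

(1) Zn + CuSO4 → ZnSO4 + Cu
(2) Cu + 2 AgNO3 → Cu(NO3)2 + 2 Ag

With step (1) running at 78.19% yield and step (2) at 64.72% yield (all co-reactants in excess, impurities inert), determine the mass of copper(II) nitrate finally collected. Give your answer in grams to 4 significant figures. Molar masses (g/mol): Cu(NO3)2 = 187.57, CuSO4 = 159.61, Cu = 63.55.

Pure CuSO4 = 38.97 × 0.7771 = 30.284 g.
n(CuSO4) = 30.284 / 159.61 = 0.18973 mol.
Step 1 (CuSO4:Cu = 1:1): theoretical n(Cu) = 0.18973 mol; at 78.19% yield, n(Cu) = 0.14835 mol.
Step 2 (Cu:Cu(NO3)2 = 1:1): theoretical n(Cu(NO3)2) = 0.14835 mol, so theoretical mass = 0.14835 × 187.57 = 27.827 g.
At 64.72% yield, actual mass of Cu(NO3)2 = 27.827 × 0.6472 = 18.009 g.

18.01 g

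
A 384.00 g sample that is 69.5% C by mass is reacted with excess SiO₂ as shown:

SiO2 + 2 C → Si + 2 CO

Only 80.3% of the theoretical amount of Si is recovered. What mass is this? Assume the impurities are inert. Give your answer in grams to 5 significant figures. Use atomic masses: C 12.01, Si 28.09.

250.62 g

Pure C available = 384.00 g × 0.695 = 266.880 g.
M(C) = 12.01 g/mol.
M(Si) = 28.09 g/mol.
n(C) = 266.880 g / 12.01 g/mol = 22.2215 mol.
From the equation the C:Si mole ratio is 2:1, so n(Si) = 22.2215 × 1/2 = 11.1107 mol.
Mass of Si = 11.1107 mol × 28.09 g/mol = 312.101 g.
Actual mass collected = 312.101 g × 0.803 = 250.617 g.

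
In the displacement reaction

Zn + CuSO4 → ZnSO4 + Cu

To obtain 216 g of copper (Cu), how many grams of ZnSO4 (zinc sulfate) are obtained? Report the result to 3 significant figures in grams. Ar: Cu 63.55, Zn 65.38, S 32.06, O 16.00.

M(Cu) = 63.55 g/mol.
M(ZnSO4) = 65.38 + 32.06 + 4(16.00) = 161.44 g/mol.
n(Cu) = 216.0 g / 63.55 g/mol = 3.399 mol.
From the equation the Cu:ZnSO4 mole ratio is 1:1, so n(ZnSO4) = 3.399 × 1/1 = 3.399 mol.
Mass of ZnSO4 = 3.399 mol × 161.44 g/mol = 548.7 g.

549 g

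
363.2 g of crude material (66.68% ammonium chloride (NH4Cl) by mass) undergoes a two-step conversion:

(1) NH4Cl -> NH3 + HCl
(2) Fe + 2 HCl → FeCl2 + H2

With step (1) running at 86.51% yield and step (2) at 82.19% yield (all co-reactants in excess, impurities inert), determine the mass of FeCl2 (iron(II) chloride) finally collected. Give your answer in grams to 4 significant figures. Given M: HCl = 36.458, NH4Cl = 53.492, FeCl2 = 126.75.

204.0 g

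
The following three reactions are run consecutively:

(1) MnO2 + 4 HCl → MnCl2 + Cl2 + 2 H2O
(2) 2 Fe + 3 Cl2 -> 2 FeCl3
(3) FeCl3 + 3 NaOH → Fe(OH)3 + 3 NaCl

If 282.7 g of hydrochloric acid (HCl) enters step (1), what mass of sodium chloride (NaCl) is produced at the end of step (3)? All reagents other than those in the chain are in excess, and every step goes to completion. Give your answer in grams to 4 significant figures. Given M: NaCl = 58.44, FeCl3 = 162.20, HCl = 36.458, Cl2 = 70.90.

226.6 g

n(HCl) = 282.7 / 36.458 = 7.7541 mol.
Reaction (1): HCl→Cl2 ratio 4:1 ⇒ n(Cl2) = 1.9385 mol.
Reaction (2): Cl2→FeCl3 ratio 3:2 ⇒ n(FeCl3) = 1.2924 mol.
Reaction (3): FeCl3→NaCl ratio 1:3 ⇒ n(NaCl) = 3.8771 mol.
Mass of NaCl = 3.8771 × 58.44 = 226.58 g.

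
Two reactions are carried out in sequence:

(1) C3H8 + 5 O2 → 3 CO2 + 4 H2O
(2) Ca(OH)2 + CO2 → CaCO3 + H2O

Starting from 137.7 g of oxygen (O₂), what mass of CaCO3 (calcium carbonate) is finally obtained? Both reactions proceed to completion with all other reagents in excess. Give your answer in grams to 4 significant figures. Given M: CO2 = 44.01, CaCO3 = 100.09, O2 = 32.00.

258.4 g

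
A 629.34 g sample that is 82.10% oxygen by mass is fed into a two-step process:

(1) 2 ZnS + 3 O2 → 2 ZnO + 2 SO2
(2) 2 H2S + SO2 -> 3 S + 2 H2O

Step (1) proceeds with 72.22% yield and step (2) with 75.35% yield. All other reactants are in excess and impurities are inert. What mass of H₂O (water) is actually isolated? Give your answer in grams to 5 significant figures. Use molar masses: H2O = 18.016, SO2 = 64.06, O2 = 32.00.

Pure O2 = 629.34 × 0.8210 = 516.688 g.
n(O2) = 516.688 / 32.00 = 16.1465 mol.
Step 1 (O2:SO2 = 3:2): theoretical n(SO2) = 10.7643 mol; at 72.22% yield, n(SO2) = 7.77400 mol.
Step 2 (SO2:H2O = 1:2): theoretical n(H2O) = 15.5480 mol, so theoretical mass = 15.5480 × 18.016 = 280.113 g.
At 75.35% yield, actual mass of H2O = 280.113 × 0.7535 = 211.065 g.

211.07 g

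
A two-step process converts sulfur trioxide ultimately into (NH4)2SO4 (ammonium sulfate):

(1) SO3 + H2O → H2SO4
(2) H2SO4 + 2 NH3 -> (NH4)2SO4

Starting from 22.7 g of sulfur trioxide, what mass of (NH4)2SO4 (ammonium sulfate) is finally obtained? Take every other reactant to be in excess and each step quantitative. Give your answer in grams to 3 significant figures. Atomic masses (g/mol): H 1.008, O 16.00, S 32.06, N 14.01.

M(SO3) = 32.06 + 3(16.00) = 80.06 g/mol.
M((NH4)2SO4) = 2(14.01) + 8(1.008) + 32.06 + 4(16.00) = 132.144 g/mol.
n(SO3) = 22.70 / 80.06 = 0.2835 mol.
Step 1 gives a 1:1 ratio of SO3 to H2SO4, so n(H2SO4) = 0.2835 mol.
In step 2 the H2SO4:(NH4)2SO4 ratio is 1:1, so n((NH4)2SO4) = 0.2835 mol.
Mass of (NH4)2SO4 = 0.2835 × 132.144 = 37.47 g.

37.5 g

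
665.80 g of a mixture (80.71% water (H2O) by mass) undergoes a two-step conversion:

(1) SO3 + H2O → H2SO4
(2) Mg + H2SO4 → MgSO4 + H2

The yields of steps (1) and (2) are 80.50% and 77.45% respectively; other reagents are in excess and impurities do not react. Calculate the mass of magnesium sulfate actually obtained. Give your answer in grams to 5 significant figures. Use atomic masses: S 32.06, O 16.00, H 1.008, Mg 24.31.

2238.5 g

Pure H2O = 665.80 × 0.8071 = 537.367 g.
M(H2O) = 2(1.008) + 16.00 = 18.016 g/mol.
M(MgSO4) = 24.31 + 32.06 + 4(16.00) = 120.37 g/mol.
n(H2O) = 537.367 / 18.016 = 29.8272 mol.
Step 1 (H2O:H2SO4 = 1:1): theoretical n(H2SO4) = 29.8272 mol; at 80.50% yield, n(H2SO4) = 24.0109 mol.
Step 2 (H2SO4:MgSO4 = 1:1): theoretical n(MgSO4) = 24.0109 mol, so theoretical mass = 24.0109 × 120.37 = 2890.19 g.
At 77.45% yield, actual mass of MgSO4 = 2890.19 × 0.7745 = 2238.45 g.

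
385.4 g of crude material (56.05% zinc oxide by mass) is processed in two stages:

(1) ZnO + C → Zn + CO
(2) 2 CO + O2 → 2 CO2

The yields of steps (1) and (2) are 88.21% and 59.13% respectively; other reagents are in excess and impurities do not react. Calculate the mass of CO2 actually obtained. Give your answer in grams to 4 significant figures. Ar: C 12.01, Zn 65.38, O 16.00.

60.93 g

Pure ZnO = 385.4 × 0.5605 = 216.02 g.
M(ZnO) = 65.38 + 16.00 = 81.38 g/mol.
M(CO2) = 12.01 + 2(16.00) = 44.01 g/mol.
n(ZnO) = 216.02 / 81.38 = 2.6544 mol.
Step 1 (ZnO:CO = 1:1): theoretical n(CO) = 2.6544 mol; at 88.21% yield, n(CO) = 2.3415 mol.
Step 2 (CO:CO2 = 2:2): theoretical n(CO2) = 2.3415 mol, so theoretical mass = 2.3415 × 44.01 = 103.05 g.
At 59.13% yield, actual mass of CO2 = 103.05 × 0.5913 = 60.932 g.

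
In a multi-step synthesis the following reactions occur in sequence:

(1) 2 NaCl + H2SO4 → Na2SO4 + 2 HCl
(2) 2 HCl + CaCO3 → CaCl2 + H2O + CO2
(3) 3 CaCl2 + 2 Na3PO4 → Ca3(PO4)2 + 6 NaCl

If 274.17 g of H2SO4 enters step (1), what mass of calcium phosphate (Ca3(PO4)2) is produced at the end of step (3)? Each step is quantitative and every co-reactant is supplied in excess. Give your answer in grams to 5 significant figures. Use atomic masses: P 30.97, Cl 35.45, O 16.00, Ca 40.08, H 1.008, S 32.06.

M(H2SO4) = 2(1.008) + 32.06 + 4(16.00) = 98.076 g/mol.
M(Ca3(PO4)2) = 3(40.08) + 2(30.97) + 8(16.00) = 310.18 g/mol.
n(H2SO4) = 274.17 / 98.076 = 2.79549 mol.
Reaction (1): H2SO4→HCl ratio 1:2 ⇒ n(HCl) = 5.59097 mol.
Reaction (2): HCl→CaCl2 ratio 2:1 ⇒ n(CaCl2) = 2.79549 mol.
Reaction (3): CaCl2→Ca3(PO4)2 ratio 3:1 ⇒ n(Ca3(PO4)2) = 0.931828 mol.
Mass of Ca3(PO4)2 = 0.931828 × 310.18 = 289.035 g.

289.03 g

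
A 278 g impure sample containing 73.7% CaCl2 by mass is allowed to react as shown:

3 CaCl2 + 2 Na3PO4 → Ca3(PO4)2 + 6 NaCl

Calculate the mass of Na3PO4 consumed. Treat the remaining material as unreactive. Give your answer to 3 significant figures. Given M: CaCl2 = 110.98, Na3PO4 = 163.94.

Mass of pure CaCl2 = 278 g × 0.737 = 204.9 g.
n(CaCl2) = 204.9 g / 110.98 g/mol = 1.846 mol.
From the equation the CaCl2:Na3PO4 mole ratio is 3:2, so n(Na3PO4) = 1.846 × 2/3 = 1.231 mol.
Mass of Na3PO4 = 1.231 mol × 163.94 g/mol = 201.8 g.

202 g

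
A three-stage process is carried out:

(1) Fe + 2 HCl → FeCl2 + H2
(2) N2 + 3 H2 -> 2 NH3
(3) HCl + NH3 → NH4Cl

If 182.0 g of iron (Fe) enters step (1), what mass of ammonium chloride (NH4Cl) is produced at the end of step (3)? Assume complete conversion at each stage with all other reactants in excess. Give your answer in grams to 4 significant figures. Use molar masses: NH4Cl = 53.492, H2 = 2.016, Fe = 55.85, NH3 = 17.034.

n(Fe) = 182.0 / 55.85 = 3.2587 mol.
Reaction (1): Fe→H2 ratio 1:1 ⇒ n(H2) = 3.2587 mol.
Reaction (2): H2→NH3 ratio 3:2 ⇒ n(NH3) = 2.1725 mol.
Reaction (3): NH3→NH4Cl ratio 1:1 ⇒ n(NH4Cl) = 2.1725 mol.
Mass of NH4Cl = 2.1725 × 53.492 = 116.21 g.

116.2 g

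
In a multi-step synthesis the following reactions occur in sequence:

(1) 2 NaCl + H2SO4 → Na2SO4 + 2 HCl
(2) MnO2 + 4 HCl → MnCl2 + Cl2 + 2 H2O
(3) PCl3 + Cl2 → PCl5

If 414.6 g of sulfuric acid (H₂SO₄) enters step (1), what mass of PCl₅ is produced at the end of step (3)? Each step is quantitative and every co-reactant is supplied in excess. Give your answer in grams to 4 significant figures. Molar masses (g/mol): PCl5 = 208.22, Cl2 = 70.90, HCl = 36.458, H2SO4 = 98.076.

440.1 g

n(H2SO4) = 414.6 / 98.076 = 4.2273 mol.
Reaction (1): H2SO4→HCl ratio 1:2 ⇒ n(HCl) = 8.4547 mol.
Reaction (2): HCl→Cl2 ratio 4:1 ⇒ n(Cl2) = 2.1137 mol.
Reaction (3): Cl2→PCl5 ratio 1:1 ⇒ n(PCl5) = 2.1137 mol.
Mass of PCl5 = 2.1137 × 208.22 = 440.11 g.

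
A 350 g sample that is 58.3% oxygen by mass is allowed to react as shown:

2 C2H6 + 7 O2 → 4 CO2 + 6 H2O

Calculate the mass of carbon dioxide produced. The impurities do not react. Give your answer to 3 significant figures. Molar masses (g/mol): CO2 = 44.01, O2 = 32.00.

160 g

Mass of pure O2 = 350 g × 0.583 = 204.1 g.
n(O2) = 204.1 g / 32.00 g/mol = 6.377 mol.
From the equation the O2:CO2 mole ratio is 7:4, so n(CO2) = 6.377 × 4/7 = 3.644 mol.
Mass of CO2 = 3.644 mol × 44.01 g/mol = 160.4 g.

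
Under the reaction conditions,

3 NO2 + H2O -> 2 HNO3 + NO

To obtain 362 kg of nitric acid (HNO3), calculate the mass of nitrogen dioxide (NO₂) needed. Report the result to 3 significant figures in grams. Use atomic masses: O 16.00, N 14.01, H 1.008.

396000 g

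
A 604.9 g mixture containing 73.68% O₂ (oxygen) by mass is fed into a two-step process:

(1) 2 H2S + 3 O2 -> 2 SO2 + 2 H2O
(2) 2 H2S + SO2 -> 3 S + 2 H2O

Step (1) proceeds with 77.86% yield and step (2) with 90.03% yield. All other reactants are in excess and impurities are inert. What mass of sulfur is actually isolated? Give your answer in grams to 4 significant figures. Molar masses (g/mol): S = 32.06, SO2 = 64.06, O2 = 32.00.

626.0 g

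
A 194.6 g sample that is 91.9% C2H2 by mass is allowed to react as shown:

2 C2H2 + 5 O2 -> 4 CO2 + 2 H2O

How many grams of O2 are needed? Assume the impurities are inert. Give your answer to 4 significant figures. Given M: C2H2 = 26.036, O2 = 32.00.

549.5 g

Mass of pure C2H2 = 194.6 g × 0.919 = 178.84 g.
n(C2H2) = 178.84 g / 26.036 g/mol = 6.8689 mol.
From the equation the C2H2:O2 mole ratio is 2:5, so n(O2) = 6.8689 × 5/2 = 17.172 mol.
Mass of O2 = 17.172 mol × 32.00 g/mol = 549.51 g.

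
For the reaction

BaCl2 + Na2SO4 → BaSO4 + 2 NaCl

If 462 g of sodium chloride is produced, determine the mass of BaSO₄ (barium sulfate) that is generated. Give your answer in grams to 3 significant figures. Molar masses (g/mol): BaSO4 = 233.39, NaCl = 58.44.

n(NaCl) = 462.0 g / 58.44 g/mol = 7.906 mol.
From the equation the NaCl:BaSO4 mole ratio is 2:1, so n(BaSO4) = 7.906 × 1/2 = 3.953 mol.
Mass of BaSO4 = 3.953 mol × 233.39 g/mol = 922.5 g.

923 g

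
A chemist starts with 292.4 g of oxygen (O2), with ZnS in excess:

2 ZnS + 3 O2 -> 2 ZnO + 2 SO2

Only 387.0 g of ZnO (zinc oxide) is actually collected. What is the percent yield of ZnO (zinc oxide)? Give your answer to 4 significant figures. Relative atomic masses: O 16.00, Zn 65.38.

78.07 %

M(O2) = 2(16.00) = 32.00 g/mol.
M(ZnO) = 65.38 + 16.00 = 81.38 g/mol.
n(O2) = 292.40 g / 32.00 g/mol = 9.1375 mol.
From the equation the O2:ZnO mole ratio is 3:2, so n(ZnO) = 9.1375 × 2/3 = 6.0917 mol.
Mass of ZnO = 6.0917 mol × 81.38 g/mol = 495.74 g.
This is the theoretical yield. Percent yield = 387.0 g / 495.74 g × 100% = 78.065%.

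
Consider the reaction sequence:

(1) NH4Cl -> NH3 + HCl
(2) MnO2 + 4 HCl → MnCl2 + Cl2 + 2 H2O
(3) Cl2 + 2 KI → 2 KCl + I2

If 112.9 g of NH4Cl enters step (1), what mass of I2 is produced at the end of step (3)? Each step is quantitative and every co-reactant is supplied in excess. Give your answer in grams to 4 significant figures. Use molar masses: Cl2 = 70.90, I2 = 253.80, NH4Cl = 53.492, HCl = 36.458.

n(NH4Cl) = 112.9 / 53.492 = 2.1106 mol.
Reaction (1): NH4Cl→HCl ratio 1:1 ⇒ n(HCl) = 2.1106 mol.
Reaction (2): HCl→Cl2 ratio 4:1 ⇒ n(Cl2) = 0.52765 mol.
Reaction (3): Cl2→I2 ratio 1:1 ⇒ n(I2) = 0.52765 mol.
Mass of I2 = 0.52765 × 253.80 = 133.92 g.

133.9 g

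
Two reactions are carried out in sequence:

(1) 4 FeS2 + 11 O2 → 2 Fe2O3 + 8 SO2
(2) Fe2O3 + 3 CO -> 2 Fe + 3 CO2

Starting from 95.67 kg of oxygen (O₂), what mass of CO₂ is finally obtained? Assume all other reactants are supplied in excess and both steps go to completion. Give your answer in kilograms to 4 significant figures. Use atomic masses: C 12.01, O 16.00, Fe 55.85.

71.77 kg

M(O2) = 2(16.00) = 32.00 g/mol.
M(CO2) = 12.01 + 2(16.00) = 44.01 g/mol.
95.67 kg = 95670 g.
n(O2) = 95670 / 32.00 = 2989.7 mol.
Step 1 gives a 11:2 ratio of O2 to Fe2O3, so n(Fe2O3) = 543.58 mol.
In step 2 the Fe2O3:CO2 ratio is 1:3, so n(CO2) = 1630.7 mol.
Mass of CO2 = 1630.7 × 44.01 = 71769 g = 71.77 kg.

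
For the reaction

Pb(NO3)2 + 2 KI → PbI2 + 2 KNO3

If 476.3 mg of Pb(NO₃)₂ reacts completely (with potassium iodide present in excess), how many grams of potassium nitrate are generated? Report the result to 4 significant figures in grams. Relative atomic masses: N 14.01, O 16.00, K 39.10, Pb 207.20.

M(Pb(NO3)2) = 207.20 + 2(14.01) + 6(16.00) = 331.22 g/mol.
M(KNO3) = 39.10 + 14.01 + 3(16.00) = 101.11 g/mol.
Convert: 476.3 mg = 0.47630 g.
n(Pb(NO3)2) = 0.47630 g / 331.22 g/mol = 0.0014380 mol.
From the equation the Pb(NO3)2:KNO3 mole ratio is 1:2, so n(KNO3) = 0.0014380 × 2/1 = 0.0028760 mol.
Mass of KNO3 = 0.0028760 mol × 101.11 g/mol = 0.29080 g.

0.2908 g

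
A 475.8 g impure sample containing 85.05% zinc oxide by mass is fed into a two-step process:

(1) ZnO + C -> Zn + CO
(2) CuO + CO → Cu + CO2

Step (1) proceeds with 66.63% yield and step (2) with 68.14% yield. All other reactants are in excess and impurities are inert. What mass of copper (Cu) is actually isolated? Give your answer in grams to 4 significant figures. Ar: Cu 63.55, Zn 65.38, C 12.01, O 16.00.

Pure ZnO = 475.8 × 0.8505 = 404.67 g.
M(ZnO) = 65.38 + 16.00 = 81.38 g/mol.
M(Cu) = 63.55 g/mol.
n(ZnO) = 404.67 / 81.38 = 4.9726 mol.
Step 1 (ZnO:CO = 1:1): theoretical n(CO) = 4.9726 mol; at 66.63% yield, n(CO) = 3.3132 mol.
Step 2 (CO:Cu = 1:1): theoretical n(Cu) = 3.3132 mol, so theoretical mass = 3.3132 × 63.55 = 210.56 g.
At 68.14% yield, actual mass of Cu = 210.56 × 0.6814 = 143.47 g.

143.5 g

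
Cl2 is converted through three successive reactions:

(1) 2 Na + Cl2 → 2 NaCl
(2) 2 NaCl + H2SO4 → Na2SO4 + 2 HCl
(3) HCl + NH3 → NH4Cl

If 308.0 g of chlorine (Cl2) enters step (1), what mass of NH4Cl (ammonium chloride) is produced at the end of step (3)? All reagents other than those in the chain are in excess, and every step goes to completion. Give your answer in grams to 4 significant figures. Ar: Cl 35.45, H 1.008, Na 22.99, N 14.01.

464.8 g

M(Cl2) = 2(35.45) = 70.90 g/mol.
M(NH4Cl) = 14.01 + 4(1.008) + 35.45 = 53.492 g/mol.
n(Cl2) = 308.0 / 70.90 = 4.3441 mol.
Reaction (1): Cl2→NaCl ratio 1:2 ⇒ n(NaCl) = 8.6883 mol.
Reaction (2): NaCl→HCl ratio 2:2 ⇒ n(HCl) = 8.6883 mol.
Reaction (3): HCl→NH4Cl ratio 1:1 ⇒ n(NH4Cl) = 8.6883 mol.
Mass of NH4Cl = 8.6883 × 53.492 = 464.75 g.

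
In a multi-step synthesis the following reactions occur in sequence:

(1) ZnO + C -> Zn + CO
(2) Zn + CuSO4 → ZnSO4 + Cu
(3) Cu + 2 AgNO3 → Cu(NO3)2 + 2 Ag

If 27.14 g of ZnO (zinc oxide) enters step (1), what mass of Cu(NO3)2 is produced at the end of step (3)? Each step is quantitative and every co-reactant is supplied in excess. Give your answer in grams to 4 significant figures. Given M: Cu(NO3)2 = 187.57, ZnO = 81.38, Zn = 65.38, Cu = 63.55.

n(ZnO) = 27.14 / 81.38 = 0.33350 mol.
Reaction (1): ZnO→Zn ratio 1:1 ⇒ n(Zn) = 0.33350 mol.
Reaction (2): Zn→Cu ratio 1:1 ⇒ n(Cu) = 0.33350 mol.
Reaction (3): Cu→Cu(NO3)2 ratio 1:1 ⇒ n(Cu(NO3)2) = 0.33350 mol.
Mass of Cu(NO3)2 = 0.33350 × 187.57 = 62.554 g.

62.55 g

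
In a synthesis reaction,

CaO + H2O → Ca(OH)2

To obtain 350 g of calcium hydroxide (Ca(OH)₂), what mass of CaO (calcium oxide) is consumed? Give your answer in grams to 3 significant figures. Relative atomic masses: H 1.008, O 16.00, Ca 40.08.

265 g

M(Ca(OH)2) = 40.08 + 2(16.00) + 2(1.008) = 74.096 g/mol.
M(CaO) = 40.08 + 16.00 = 56.08 g/mol.
n(Ca(OH)2) = 350.0 g / 74.096 g/mol = 4.724 mol.
From the equation the Ca(OH)2:CaO mole ratio is 1:1, so n(CaO) = 4.724 × 1/1 = 4.724 mol.
Mass of CaO = 4.724 mol × 56.08 g/mol = 264.9 g.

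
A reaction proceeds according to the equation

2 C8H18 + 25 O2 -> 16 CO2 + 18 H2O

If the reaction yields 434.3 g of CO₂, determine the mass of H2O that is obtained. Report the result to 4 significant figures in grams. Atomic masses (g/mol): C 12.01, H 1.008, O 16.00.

200.0 g

M(CO2) = 12.01 + 2(16.00) = 44.01 g/mol.
M(H2O) = 2(1.008) + 16.00 = 18.016 g/mol.
n(CO2) = 434.30 g / 44.01 g/mol = 9.8682 mol.
From the equation the CO2:H2O mole ratio is 16:18, so n(H2O) = 9.8682 × 18/16 = 11.102 mol.
Mass of H2O = 11.102 mol × 18.016 g/mol = 200.01 g.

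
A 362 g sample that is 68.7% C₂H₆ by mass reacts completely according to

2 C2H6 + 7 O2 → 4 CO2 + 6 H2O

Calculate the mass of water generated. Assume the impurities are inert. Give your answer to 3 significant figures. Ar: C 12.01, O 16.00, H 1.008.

Mass of pure C2H6 = 362 g × 0.687 = 248.7 g.
M(C2H6) = 2(12.01) + 6(1.008) = 30.068 g/mol.
M(H2O) = 2(1.008) + 16.00 = 18.016 g/mol.
n(C2H6) = 248.7 g / 30.068 g/mol = 8.271 mol.
From the equation the C2H6:H2O mole ratio is 2:6, so n(H2O) = 8.271 × 6/2 = 24.81 mol.
Mass of H2O = 24.81 mol × 18.016 g/mol = 447.0 g.

447 g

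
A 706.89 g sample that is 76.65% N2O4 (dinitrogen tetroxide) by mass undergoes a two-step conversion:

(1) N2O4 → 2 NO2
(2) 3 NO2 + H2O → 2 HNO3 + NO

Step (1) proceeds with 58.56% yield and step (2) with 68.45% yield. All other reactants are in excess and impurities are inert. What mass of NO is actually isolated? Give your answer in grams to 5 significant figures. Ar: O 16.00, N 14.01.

47.221 g

Pure N2O4 = 706.89 × 0.7665 = 541.831 g.
M(N2O4) = 2(14.01) + 4(16.00) = 92.02 g/mol.
M(NO) = 14.01 + 16.00 = 30.01 g/mol.
n(N2O4) = 541.831 / 92.02 = 5.88819 mol.
Step 1 (N2O4:NO2 = 1:2): theoretical n(NO2) = 11.7764 mol; at 58.56% yield, n(NO2) = 6.89625 mol.
Step 2 (NO2:NO = 3:1): theoretical n(NO) = 2.29875 mol, so theoretical mass = 2.29875 × 30.01 = 68.9855 g.
At 68.45% yield, actual mass of NO = 68.9855 × 0.6845 = 47.2205 g.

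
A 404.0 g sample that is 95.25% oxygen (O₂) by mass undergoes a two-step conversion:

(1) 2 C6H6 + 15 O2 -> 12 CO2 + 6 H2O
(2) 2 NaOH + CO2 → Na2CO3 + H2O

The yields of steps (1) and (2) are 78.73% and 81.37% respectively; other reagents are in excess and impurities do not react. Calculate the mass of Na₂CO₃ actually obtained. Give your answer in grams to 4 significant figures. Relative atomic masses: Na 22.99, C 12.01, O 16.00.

Pure O2 = 404.0 × 0.9525 = 384.81 g.
M(O2) = 2(16.00) = 32.00 g/mol.
M(Na2CO3) = 2(22.99) + 12.01 + 3(16.00) = 105.99 g/mol.
n(O2) = 384.81 / 32.00 = 12.025 mol.
Step 1 (O2:CO2 = 15:12): theoretical n(CO2) = 9.6203 mol; at 78.73% yield, n(CO2) = 7.5740 mol.
Step 2 (CO2:Na2CO3 = 1:1): theoretical n(Na2CO3) = 7.5740 mol, so theoretical mass = 7.5740 × 105.99 = 802.77 g.
At 81.37% yield, actual mass of Na2CO3 = 802.77 × 0.8137 = 653.21 g.

653.2 g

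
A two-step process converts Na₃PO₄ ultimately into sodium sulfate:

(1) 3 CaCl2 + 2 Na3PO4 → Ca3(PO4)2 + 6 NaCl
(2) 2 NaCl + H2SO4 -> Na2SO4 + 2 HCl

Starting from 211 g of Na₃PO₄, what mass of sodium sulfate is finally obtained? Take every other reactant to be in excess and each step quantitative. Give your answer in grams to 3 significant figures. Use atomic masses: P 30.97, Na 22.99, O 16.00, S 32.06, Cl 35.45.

M(Na3PO4) = 3(22.99) + 30.97 + 4(16.00) = 163.94 g/mol.
M(Na2SO4) = 2(22.99) + 32.06 + 4(16.00) = 142.04 g/mol.
n(Na3PO4) = 211.0 / 163.94 = 1.287 mol.
Step 1 gives a 2:6 ratio of Na3PO4 to NaCl, so n(NaCl) = 3.861 mol.
In step 2 the NaCl:Na2SO4 ratio is 2:1, so n(Na2SO4) = 1.931 mol.
Mass of Na2SO4 = 1.931 × 142.04 = 274.2 g.

274 g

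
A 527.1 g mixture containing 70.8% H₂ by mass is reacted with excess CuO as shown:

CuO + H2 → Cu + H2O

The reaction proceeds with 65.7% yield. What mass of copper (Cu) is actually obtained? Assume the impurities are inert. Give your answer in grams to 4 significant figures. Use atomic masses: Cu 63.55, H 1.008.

7729 g

Pure H2 available = 527.1 g × 0.708 = 373.19 g.
M(H2) = 2(1.008) = 2.016 g/mol.
M(Cu) = 63.55 g/mol.
n(H2) = 373.19 g / 2.016 g/mol = 185.11 mol.
From the equation the H2:Cu mole ratio is 1:1, so n(Cu) = 185.11 × 1/1 = 185.11 mol.
Mass of Cu = 185.11 mol × 63.55 g/mol = 11764 g.
Actual mass collected = 11764 g × 0.657 = 7728.9 g.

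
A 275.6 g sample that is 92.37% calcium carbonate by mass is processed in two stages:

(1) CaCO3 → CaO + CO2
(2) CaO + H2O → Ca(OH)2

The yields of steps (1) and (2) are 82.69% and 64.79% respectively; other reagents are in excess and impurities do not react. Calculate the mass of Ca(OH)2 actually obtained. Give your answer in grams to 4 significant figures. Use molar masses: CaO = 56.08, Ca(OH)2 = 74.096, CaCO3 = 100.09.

101.0 g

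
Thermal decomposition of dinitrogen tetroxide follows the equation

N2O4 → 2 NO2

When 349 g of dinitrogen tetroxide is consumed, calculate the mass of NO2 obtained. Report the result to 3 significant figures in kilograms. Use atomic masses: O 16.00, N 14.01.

0.349 kg

M(N2O4) = 2(14.01) + 4(16.00) = 92.02 g/mol.
M(NO2) = 14.01 + 2(16.00) = 46.01 g/mol.
n(N2O4) = 349.0 g / 92.02 g/mol = 3.793 mol.
From the equation the N2O4:NO2 mole ratio is 1:2, so n(NO2) = 3.793 × 2/1 = 7.585 mol.
Mass of NO2 = 7.585 mol × 46.01 g/mol = 349.0 g.
Converting to kg: 349.0 g = 0.349 kg.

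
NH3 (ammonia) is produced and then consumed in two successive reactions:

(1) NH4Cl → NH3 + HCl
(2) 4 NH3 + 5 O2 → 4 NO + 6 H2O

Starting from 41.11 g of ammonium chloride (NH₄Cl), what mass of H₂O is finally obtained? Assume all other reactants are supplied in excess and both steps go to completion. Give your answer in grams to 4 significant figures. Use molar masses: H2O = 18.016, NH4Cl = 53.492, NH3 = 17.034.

20.77 g

n(NH4Cl) = 41.110 / 53.492 = 0.76853 mol.
Step 1 gives a 1:1 ratio of NH4Cl to NH3, so n(NH3) = 0.76853 mol.
In step 2 the NH3:H2O ratio is 4:6, so n(H2O) = 1.1528 mol.
Mass of H2O = 1.1528 × 18.016 = 20.769 g.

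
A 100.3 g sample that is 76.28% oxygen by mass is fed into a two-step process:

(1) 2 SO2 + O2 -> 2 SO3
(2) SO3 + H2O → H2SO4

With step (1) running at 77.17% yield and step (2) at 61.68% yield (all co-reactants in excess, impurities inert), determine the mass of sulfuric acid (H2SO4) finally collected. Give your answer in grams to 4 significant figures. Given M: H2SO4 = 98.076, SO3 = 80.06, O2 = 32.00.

223.2 g

Pure O2 = 100.3 × 0.7628 = 76.509 g.
n(O2) = 76.509 / 32.00 = 2.3909 mol.
Step 1 (O2:SO3 = 1:2): theoretical n(SO3) = 4.7818 mol; at 77.17% yield, n(SO3) = 3.6901 mol.
Step 2 (SO3:H2SO4 = 1:1): theoretical n(H2SO4) = 3.6901 mol, so theoretical mass = 3.6901 × 98.076 = 361.91 g.
At 61.68% yield, actual mass of H2SO4 = 361.91 × 0.6168 = 223.23 g.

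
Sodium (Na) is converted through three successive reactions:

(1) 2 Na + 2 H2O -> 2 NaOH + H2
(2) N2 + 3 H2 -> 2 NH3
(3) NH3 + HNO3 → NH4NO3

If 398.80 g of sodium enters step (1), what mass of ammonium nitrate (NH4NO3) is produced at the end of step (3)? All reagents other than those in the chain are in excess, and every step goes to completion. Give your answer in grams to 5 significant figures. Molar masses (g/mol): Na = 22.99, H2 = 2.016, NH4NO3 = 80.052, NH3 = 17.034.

n(Na) = 398.80 / 22.99 = 17.3467 mol.
Reaction (1): Na→H2 ratio 2:1 ⇒ n(H2) = 8.67334 mol.
Reaction (2): H2→NH3 ratio 3:2 ⇒ n(NH3) = 5.78222 mol.
Reaction (3): NH3→NH4NO3 ratio 1:1 ⇒ n(NH4NO3) = 5.78222 mol.
Mass of NH4NO3 = 5.78222 × 80.052 = 462.879 g.

462.88 g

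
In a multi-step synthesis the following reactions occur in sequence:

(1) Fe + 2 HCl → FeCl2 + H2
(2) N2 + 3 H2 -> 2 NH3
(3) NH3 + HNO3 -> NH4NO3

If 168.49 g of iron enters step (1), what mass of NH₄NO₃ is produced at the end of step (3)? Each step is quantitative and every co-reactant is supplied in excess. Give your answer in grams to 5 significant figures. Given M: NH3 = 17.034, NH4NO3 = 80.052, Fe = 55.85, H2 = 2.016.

161.00 g

n(Fe) = 168.49 / 55.85 = 3.01683 mol.
Reaction (1): Fe→H2 ratio 1:1 ⇒ n(H2) = 3.01683 mol.
Reaction (2): H2→NH3 ratio 3:2 ⇒ n(NH3) = 2.01122 mol.
Reaction (3): NH3→NH4NO3 ratio 1:1 ⇒ n(NH4NO3) = 2.01122 mol.
Mass of NH4NO3 = 2.01122 × 80.052 = 161.002 g.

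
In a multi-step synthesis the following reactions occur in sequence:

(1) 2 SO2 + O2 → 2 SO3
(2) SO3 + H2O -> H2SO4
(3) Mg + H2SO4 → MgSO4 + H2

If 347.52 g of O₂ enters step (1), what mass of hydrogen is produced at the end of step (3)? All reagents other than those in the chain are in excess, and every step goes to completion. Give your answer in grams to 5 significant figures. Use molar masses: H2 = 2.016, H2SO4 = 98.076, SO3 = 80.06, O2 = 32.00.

n(O2) = 347.52 / 32.00 = 10.8600 mol.
Reaction (1): O2→SO3 ratio 1:2 ⇒ n(SO3) = 21.7200 mol.
Reaction (2): SO3→H2SO4 ratio 1:1 ⇒ n(H2SO4) = 21.7200 mol.
Reaction (3): H2SO4→H2 ratio 1:1 ⇒ n(H2) = 21.7200 mol.
Mass of H2 = 21.7200 × 2.016 = 43.7875 g.

43.788 g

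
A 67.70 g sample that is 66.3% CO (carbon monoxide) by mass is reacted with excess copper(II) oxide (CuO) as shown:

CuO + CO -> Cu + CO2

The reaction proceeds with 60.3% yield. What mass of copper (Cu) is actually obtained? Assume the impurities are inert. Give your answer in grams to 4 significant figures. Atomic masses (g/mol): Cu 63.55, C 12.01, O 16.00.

61.41 g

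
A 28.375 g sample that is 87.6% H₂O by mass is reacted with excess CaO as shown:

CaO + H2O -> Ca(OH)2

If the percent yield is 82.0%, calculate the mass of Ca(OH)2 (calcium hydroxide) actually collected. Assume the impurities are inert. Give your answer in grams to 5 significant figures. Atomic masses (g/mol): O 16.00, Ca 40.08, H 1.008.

Pure H2O available = 28.375 g × 0.876 = 24.8565 g.
M(H2O) = 2(1.008) + 16.00 = 18.016 g/mol.
M(Ca(OH)2) = 40.08 + 2(16.00) + 2(1.008) = 74.096 g/mol.
n(H2O) = 24.8565 g / 18.016 g/mol = 1.37969 mol.
From the equation the H2O:Ca(OH)2 mole ratio is 1:1, so n(Ca(OH)2) = 1.37969 × 1/1 = 1.37969 mol.
Mass of Ca(OH)2 = 1.37969 mol × 74.096 g/mol = 102.230 g.
Actual mass collected = 102.230 g × 0.820 = 83.8282 g.

83.828 g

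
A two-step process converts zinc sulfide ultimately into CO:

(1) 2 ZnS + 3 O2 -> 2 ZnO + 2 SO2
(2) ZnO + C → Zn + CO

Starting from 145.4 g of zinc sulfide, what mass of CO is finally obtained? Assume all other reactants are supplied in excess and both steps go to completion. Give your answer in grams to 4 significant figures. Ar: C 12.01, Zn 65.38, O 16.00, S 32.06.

M(ZnS) = 65.38 + 32.06 = 97.44 g/mol.
M(CO) = 12.01 + 16.00 = 28.01 g/mol.
n(ZnS) = 145.40 / 97.44 = 1.4922 mol.
Step 1 gives a 2:2 ratio of ZnS to ZnO, so n(ZnO) = 1.4922 mol.
In step 2 the ZnO:CO ratio is 1:1, so n(CO) = 1.4922 mol.
Mass of CO = 1.4922 × 28.01 = 41.797 g.

41.80 g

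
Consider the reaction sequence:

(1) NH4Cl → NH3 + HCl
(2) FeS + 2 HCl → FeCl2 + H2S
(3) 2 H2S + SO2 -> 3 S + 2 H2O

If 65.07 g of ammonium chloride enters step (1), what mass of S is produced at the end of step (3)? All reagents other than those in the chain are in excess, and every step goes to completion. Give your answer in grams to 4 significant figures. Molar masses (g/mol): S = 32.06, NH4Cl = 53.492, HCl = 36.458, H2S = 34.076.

29.25 g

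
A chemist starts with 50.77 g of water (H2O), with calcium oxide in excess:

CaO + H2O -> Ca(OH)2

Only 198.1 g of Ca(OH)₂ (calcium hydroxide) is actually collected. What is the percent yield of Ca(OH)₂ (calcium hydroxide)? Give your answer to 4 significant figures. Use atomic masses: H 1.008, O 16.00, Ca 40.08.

M(H2O) = 2(1.008) + 16.00 = 18.016 g/mol.
M(Ca(OH)2) = 40.08 + 2(16.00) + 2(1.008) = 74.096 g/mol.
n(H2O) = 50.770 g / 18.016 g/mol = 2.8181 mol.
From the equation the H2O:Ca(OH)2 mole ratio is 1:1, so n(Ca(OH)2) = 2.8181 × 1/1 = 2.8181 mol.
Mass of Ca(OH)2 = 2.8181 mol × 74.096 g/mol = 208.81 g.
This is the theoretical yield. Percent yield = 198.1 g / 208.81 g × 100% = 94.873%.

94.87 %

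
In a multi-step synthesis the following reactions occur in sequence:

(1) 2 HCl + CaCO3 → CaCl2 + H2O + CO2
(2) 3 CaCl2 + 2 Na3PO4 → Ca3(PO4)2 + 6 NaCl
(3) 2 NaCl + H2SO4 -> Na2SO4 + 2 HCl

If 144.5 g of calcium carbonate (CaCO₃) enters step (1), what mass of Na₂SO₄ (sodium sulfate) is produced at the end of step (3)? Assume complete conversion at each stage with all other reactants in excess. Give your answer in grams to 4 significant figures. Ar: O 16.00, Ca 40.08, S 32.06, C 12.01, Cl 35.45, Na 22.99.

205.1 g

M(CaCO3) = 40.08 + 12.01 + 3(16.00) = 100.09 g/mol.
M(Na2SO4) = 2(22.99) + 32.06 + 4(16.00) = 142.04 g/mol.
n(CaCO3) = 144.5 / 100.09 = 1.4437 mol.
Reaction (1): CaCO3→CaCl2 ratio 1:1 ⇒ n(CaCl2) = 1.4437 mol.
Reaction (2): CaCl2→NaCl ratio 3:6 ⇒ n(NaCl) = 2.8874 mol.
Reaction (3): NaCl→Na2SO4 ratio 2:1 ⇒ n(Na2SO4) = 1.4437 mol.
Mass of Na2SO4 = 1.4437 × 142.04 = 205.06 g.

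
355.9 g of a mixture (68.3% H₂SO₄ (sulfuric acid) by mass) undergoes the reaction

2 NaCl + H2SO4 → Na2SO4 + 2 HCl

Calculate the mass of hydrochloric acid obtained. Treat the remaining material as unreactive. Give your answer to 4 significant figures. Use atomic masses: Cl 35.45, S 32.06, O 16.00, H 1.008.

Mass of pure H2SO4 = 355.9 g × 0.683 = 243.08 g.
M(H2SO4) = 2(1.008) + 32.06 + 4(16.00) = 98.076 g/mol.
M(HCl) = 1.008 + 35.45 = 36.458 g/mol.
n(H2SO4) = 243.08 g / 98.076 g/mol = 2.4785 mol.
From the equation the H2SO4:HCl mole ratio is 1:2, so n(HCl) = 2.4785 × 2/1 = 4.9570 mol.
Mass of HCl = 4.9570 mol × 36.458 g/mol = 180.72 g.

180.7 g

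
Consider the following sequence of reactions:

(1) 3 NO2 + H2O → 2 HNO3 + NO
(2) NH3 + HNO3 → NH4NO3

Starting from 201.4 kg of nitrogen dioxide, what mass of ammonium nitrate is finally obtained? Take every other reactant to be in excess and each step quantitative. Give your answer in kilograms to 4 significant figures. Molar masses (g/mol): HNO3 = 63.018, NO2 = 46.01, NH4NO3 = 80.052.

201.4 kg = 201400 g.
n(NO2) = 201400 / 46.01 = 4377.3 mol.
Step 1 gives a 3:2 ratio of NO2 to HNO3, so n(HNO3) = 2918.2 mol.
In step 2 the HNO3:NH4NO3 ratio is 1:1, so n(NH4NO3) = 2918.2 mol.
Mass of NH4NO3 = 2918.2 × 80.052 = 233610 g = 233.6 kg.

233.6 kg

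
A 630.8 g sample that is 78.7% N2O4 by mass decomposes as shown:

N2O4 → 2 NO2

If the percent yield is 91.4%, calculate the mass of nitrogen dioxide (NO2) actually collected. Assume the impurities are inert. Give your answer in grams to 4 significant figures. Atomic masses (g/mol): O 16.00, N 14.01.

453.7 g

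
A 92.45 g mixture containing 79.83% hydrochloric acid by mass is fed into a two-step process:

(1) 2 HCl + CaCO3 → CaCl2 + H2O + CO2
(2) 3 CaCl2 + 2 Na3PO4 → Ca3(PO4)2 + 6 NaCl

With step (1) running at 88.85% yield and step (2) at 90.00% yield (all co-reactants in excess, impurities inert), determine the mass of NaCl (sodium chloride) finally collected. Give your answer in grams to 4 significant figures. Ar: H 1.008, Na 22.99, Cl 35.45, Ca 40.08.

94.60 g

Pure HCl = 92.45 × 0.7983 = 73.803 g.
M(HCl) = 1.008 + 35.45 = 36.458 g/mol.
M(NaCl) = 22.99 + 35.45 = 58.44 g/mol.
n(HCl) = 73.803 / 36.458 = 2.0243 mol.
Step 1 (HCl:CaCl2 = 2:1): theoretical n(CaCl2) = 1.0122 mol; at 88.85% yield, n(CaCl2) = 0.89931 mol.
Step 2 (CaCl2:NaCl = 3:6): theoretical n(NaCl) = 1.7986 mol, so theoretical mass = 1.7986 × 58.44 = 105.11 g.
At 90.00% yield, actual mass of NaCl = 105.11 × 0.9000 = 94.600 g.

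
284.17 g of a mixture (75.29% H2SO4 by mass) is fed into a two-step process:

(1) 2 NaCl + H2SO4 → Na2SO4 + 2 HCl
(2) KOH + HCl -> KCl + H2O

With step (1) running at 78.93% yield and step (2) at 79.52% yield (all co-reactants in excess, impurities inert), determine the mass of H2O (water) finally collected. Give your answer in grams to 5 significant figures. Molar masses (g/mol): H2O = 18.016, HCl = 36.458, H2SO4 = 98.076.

Pure H2SO4 = 284.17 × 0.7529 = 213.952 g.
n(H2SO4) = 213.952 / 98.076 = 2.18149 mol.
Step 1 (H2SO4:HCl = 1:2): theoretical n(HCl) = 4.36298 mol; at 78.93% yield, n(HCl) = 3.44370 mol.
Step 2 (HCl:H2O = 1:1): theoretical n(H2O) = 3.44370 mol, so theoretical mass = 3.44370 × 18.016 = 62.0416 g.
At 79.52% yield, actual mass of H2O = 62.0416 × 0.7952 = 49.3355 g.

49.336 g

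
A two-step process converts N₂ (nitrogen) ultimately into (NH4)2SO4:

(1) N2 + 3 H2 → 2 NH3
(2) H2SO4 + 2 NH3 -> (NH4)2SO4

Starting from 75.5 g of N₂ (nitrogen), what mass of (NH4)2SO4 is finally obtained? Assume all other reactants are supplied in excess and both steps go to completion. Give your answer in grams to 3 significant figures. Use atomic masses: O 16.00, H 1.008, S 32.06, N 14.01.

356 g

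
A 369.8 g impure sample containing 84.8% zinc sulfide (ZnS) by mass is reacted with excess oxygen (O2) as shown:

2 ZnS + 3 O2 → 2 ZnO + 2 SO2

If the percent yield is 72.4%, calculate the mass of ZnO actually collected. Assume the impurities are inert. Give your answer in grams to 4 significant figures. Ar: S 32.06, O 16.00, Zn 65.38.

189.6 g

Pure ZnS available = 369.8 g × 0.848 = 313.59 g.
M(ZnS) = 65.38 + 32.06 = 97.44 g/mol.
M(ZnO) = 65.38 + 16.00 = 81.38 g/mol.
n(ZnS) = 313.59 g / 97.44 g/mol = 3.2183 mol.
From the equation the ZnS:ZnO mole ratio is 2:2, so n(ZnO) = 3.2183 × 2/2 = 3.2183 mol.
Mass of ZnO = 3.2183 mol × 81.38 g/mol = 261.90 g.
Actual mass collected = 261.90 g × 0.724 = 189.62 g.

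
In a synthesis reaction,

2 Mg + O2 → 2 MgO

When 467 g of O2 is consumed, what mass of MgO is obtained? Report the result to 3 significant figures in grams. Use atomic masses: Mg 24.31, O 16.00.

M(O2) = 2(16.00) = 32.00 g/mol.
M(MgO) = 24.31 + 16.00 = 40.31 g/mol.
n(O2) = 467.0 g / 32.00 g/mol = 14.59 mol.
From the equation the O2:MgO mole ratio is 1:2, so n(MgO) = 14.59 × 2/1 = 29.19 mol.
Mass of MgO = 29.19 mol × 40.31 g/mol = 1177 g.

1180 g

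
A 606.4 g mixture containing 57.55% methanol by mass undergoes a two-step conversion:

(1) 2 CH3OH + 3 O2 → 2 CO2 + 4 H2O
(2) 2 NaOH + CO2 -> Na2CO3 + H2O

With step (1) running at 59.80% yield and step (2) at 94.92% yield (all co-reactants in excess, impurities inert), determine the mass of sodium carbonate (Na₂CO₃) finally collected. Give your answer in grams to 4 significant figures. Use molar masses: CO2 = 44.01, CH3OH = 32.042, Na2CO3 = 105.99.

Pure CH3OH = 606.4 × 0.5755 = 348.98 g.
n(CH3OH) = 348.98 / 32.042 = 10.891 mol.
Step 1 (CH3OH:CO2 = 2:2): theoretical n(CO2) = 10.891 mol; at 59.80% yield, n(CO2) = 6.5131 mol.
Step 2 (CO2:Na2CO3 = 1:1): theoretical n(Na2CO3) = 6.5131 mol, so theoretical mass = 6.5131 × 105.99 = 690.32 g.
At 94.92% yield, actual mass of Na2CO3 = 690.32 × 0.9492 = 655.25 g.

655.3 g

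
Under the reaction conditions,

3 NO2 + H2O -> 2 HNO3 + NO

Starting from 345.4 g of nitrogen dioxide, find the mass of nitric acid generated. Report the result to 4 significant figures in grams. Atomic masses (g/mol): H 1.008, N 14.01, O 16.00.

M(NO2) = 14.01 + 2(16.00) = 46.01 g/mol.
M(HNO3) = 1.008 + 14.01 + 3(16.00) = 63.018 g/mol.
n(NO2) = 345.40 g / 46.01 g/mol = 7.5071 mol.
From the equation the NO2:HNO3 mole ratio is 3:2, so n(HNO3) = 7.5071 × 2/3 = 5.0047 mol.
Mass of HNO3 = 5.0047 mol × 63.018 g/mol = 315.39 g.

315.4 g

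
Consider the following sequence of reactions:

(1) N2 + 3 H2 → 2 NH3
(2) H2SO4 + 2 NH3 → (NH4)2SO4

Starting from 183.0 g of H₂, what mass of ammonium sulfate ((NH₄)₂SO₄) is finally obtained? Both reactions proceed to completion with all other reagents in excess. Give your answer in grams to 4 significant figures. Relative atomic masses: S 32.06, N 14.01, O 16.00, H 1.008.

3998 g

M(H2) = 2(1.008) = 2.016 g/mol.
M((NH4)2SO4) = 2(14.01) + 8(1.008) + 32.06 + 4(16.00) = 132.144 g/mol.
n(H2) = 183.00 / 2.016 = 90.774 mol.
Step 1 gives a 3:2 ratio of H2 to NH3, so n(NH3) = 60.516 mol.
In step 2 the NH3:(NH4)2SO4 ratio is 2:1, so n((NH4)2SO4) = 30.258 mol.
Mass of (NH4)2SO4 = 30.258 × 132.144 = 3998.4 g.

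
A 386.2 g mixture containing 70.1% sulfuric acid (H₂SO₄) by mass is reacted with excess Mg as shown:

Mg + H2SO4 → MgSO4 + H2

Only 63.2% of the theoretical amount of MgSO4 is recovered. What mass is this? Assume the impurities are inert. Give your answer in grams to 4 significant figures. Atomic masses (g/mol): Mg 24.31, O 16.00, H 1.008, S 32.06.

210.0 g

Pure H2SO4 available = 386.2 g × 0.701 = 270.73 g.
M(H2SO4) = 2(1.008) + 32.06 + 4(16.00) = 98.076 g/mol.
M(MgSO4) = 24.31 + 32.06 + 4(16.00) = 120.37 g/mol.
n(H2SO4) = 270.73 g / 98.076 g/mol = 2.7604 mol.
From the equation the H2SO4:MgSO4 mole ratio is 1:1, so n(MgSO4) = 2.7604 × 1/1 = 2.7604 mol.
Mass of MgSO4 = 2.7604 mol × 120.37 g/mol = 332.27 g.
Actual mass collected = 332.27 g × 0.632 = 209.99 g.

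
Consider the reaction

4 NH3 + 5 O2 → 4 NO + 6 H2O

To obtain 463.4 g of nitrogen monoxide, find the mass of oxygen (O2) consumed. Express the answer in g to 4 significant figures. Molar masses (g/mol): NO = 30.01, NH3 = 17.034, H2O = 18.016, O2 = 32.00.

n(NO) = 463.40 g / 30.01 g/mol = 15.442 mol.
From the equation the NO:O2 mole ratio is 4:5, so n(O2) = 15.442 × 5/4 = 19.302 mol.
Mass of O2 = 19.302 mol × 32.00 g/mol = 617.66 g.

617.7 g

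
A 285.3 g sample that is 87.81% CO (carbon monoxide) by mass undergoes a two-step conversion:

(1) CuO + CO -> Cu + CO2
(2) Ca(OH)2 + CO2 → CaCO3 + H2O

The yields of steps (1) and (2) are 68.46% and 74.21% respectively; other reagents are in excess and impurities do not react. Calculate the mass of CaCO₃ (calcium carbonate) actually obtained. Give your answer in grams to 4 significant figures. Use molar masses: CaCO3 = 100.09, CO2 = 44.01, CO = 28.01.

454.8 g

Pure CO = 285.3 × 0.8781 = 250.52 g.
n(CO) = 250.52 / 28.01 = 8.9440 mol.
Step 1 (CO:CO2 = 1:1): theoretical n(CO2) = 8.9440 mol; at 68.46% yield, n(CO2) = 6.1231 mol.
Step 2 (CO2:CaCO3 = 1:1): theoretical n(CaCO3) = 6.1231 mol, so theoretical mass = 6.1231 × 100.09 = 612.86 g.
At 74.21% yield, actual mass of CaCO3 = 612.86 × 0.7421 = 454.80 g.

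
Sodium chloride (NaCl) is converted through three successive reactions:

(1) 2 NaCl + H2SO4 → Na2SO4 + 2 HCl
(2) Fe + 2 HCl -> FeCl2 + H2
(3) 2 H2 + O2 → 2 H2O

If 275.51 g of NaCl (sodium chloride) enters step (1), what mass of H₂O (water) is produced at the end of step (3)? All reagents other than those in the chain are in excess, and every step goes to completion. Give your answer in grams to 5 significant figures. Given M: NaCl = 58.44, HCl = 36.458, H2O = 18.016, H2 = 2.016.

42.467 g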